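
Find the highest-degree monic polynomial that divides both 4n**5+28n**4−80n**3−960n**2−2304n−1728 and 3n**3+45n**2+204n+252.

n**2+8n+12

Euclidean algorithm in ℚ[n]:
  4n**5+28n**4−80n**3−960n**2−2304n−1728 = ((4/3)n**2−(32/3)n+128/3)(3n**3+45n**2+204n+252) + (−1040n**2−8320n−12480)
  3n**3+45n**2+204n+252 = (−(3/1040)n−21/1040)(−1040n**2−8320n−12480) + (0)
Last nonzero remainder: −1040n**2−8320n−12480. Dividing through by −1040 gives the monic gcd n**2+8n+12.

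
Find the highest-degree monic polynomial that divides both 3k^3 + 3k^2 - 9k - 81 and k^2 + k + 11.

1

Repeated division with remainder:
  3k^3 + 3k^2 - 9k - 81 = (3k)(k^2 + k + 11) + (-42k - 81)
  k^2 + k + 11 = (-(1/42)k + 13/588)(-42k - 81) + (2507/196)
  -42k - 81 = (-(8232/2507)k - 15876/2507)(2507/196) + (0)
The last nonzero remainder is the constant 2507/196, so the polynomials are coprime and gcd = 1.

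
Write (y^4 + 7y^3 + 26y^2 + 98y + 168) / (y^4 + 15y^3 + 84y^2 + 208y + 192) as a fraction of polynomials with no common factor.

(y^2 + 14)/(y^2 + 8y + 16)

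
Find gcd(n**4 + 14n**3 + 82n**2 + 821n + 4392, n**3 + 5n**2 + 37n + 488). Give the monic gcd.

Euclidean algorithm in ℚ[n]:
  n**4 + 14n**3 + 82n**2 + 821n + 4392 = (n + 9)(n**3 + 5n**2 + 37n + 488) + (0)
The last nonzero remainder n**3 + 5n**2 + 37n + 488 is already monic.

n**3 + 5n**2 + 37n + 488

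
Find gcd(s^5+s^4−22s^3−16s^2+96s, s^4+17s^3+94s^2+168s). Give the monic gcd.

s^2+4s

By polynomial division,
  s^5+s^4−22s^3−16s^2+96s = (s−16)(s^4+17s^3+94s^2+168s) + (156s^3+1320s^2+2784s)
  s^4+17s^3+94s^2+168s = ((1/156)s+37/676)(156s^3+1320s^2+2784s) + ((660/169)s^2+(2640/169)s)
  156s^3+1320s^2+2784s = ((2197/55)s+9802/55)((660/169)s^2+(2640/169)s) + (0)
Last nonzero remainder: (660/169)s^2+(2640/169)s. Dividing through by 660/169 gives the monic gcd s^2+4s.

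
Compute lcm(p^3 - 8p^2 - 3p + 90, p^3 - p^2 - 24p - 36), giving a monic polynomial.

p^4 - 6p^3 - 19p^2 + 84p + 180

Repeated division with remainder:
  p^3 - 8p^2 - 3p + 90 = (p^3 - p^2 - 24p - 36) + (-7p^2 + 21p + 126)
  p^3 - p^2 - 24p - 36 = (-(1/7)p - 2/7)(-7p^2 + 21p + 126) + (0)
Last nonzero remainder: -7p^2 + 21p + 126. Dividing through by -7 gives the monic gcd p^2 - 3p - 18.
Then lcm(f, g) = f·g / gcd(f, g); expanding and making the result monic gives the answer.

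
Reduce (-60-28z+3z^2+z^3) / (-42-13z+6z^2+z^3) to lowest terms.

(-30+z+z^2)/(-21+4z+z^2)

By polynomial division,
  z^3+3z^2-28z-60 = (z^3+6z^2-13z-42) + (-3z^2-15z-18)
  z^3+6z^2-13z-42 = (-(1/3)z-1/3)(-3z^2-15z-18) + (-24z-48)
  -3z^2-15z-18 = ((1/8)z+3/8)(-24z-48) + (0)
Last nonzero remainder: -24z-48. Dividing through by -24 gives the monic gcd z+2.
Cancel z+2 from numerator and denominator to get the reduced form.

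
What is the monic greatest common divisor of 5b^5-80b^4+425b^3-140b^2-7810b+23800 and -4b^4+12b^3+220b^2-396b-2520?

Apply the Euclidean algorithm:
  5b^5-80b^4+425b^3-140b^2-7810b+23800 = (-(5/4)b+65/4)(-4b^4+12b^3+220b^2-396b-2520) + (505b^3-4210b^2-4525b+64750)
  -4b^4+12b^3+220b^2-396b-2520 = (-(4/505)b-2156/51005)(505b^3-4210b^2-4525b+64750) + ((63248/10201)b^2-(758976/10201)b+2213680/10201)
  505b^3-4210b^2-4525b+64750 = ((5151505/63248)b+9435925/31624)((63248/10201)b^2-(758976/10201)b+2213680/10201) + (0)
Last nonzero remainder: (63248/10201)b^2-(758976/10201)b+2213680/10201. Dividing through by 63248/10201 gives the monic gcd b^2-12b+35.

b^2-12b+35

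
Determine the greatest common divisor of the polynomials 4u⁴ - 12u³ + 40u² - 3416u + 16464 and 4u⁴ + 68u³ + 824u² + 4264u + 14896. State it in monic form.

By polynomial division,
  4u⁴ - 12u³ + 40u² - 3416u + 16464 = (4u⁴ + 68u³ + 824u² + 4264u + 14896) + (-80u³ - 784u² - 7680u + 1568)
  4u⁴ + 68u³ + 824u² + 4264u + 14896 = (-(1/20)u - 9/25)(-80u³ - 784u² - 7680u + 1568) + ((3944/25)u² + (7888/5)u + 386512/25)
  -80u³ - 784u² - 7680u + 1568 = (-(250/493)u + 50/493)((3944/25)u² + (7888/5)u + 386512/25) + (0)
Last nonzero remainder: (3944/25)u² + (7888/5)u + 386512/25. Dividing through by 3944/25 gives the monic gcd u² + 10u + 98.

u² + 10u + 98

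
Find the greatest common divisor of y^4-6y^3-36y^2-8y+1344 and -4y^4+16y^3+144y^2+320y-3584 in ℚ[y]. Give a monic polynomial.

y^3-36y-224

Repeated division with remainder:
  y^4-6y^3-36y^2-8y+1344 = (-1/4)(-4y^4+16y^3+144y^2+320y-3584) + (-2y^3+72y+448)
  -4y^4+16y^3+144y^2+320y-3584 = (2y-8)(-2y^3+72y+448) + (0)
Last nonzero remainder: -2y^3+72y+448. Dividing through by -2 gives the monic gcd y^3-36y-224.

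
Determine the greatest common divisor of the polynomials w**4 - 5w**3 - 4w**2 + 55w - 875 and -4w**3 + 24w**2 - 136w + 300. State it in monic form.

By polynomial division,
  w**4 - 5w**3 - 4w**2 + 55w - 875 = (-(1/4)w - 1/4)(-4w**3 + 24w**2 - 136w + 300) + (-32w**2 + 96w - 800)
  -4w**3 + 24w**2 - 136w + 300 = ((1/8)w - 3/8)(-32w**2 + 96w - 800) + (0)
Last nonzero remainder: -32w**2 + 96w - 800. Dividing through by -32 gives the monic gcd w**2 - 3w + 25.

w**2 - 3w + 25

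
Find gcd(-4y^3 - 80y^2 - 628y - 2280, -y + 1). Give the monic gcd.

1

Apply the Euclidean algorithm:
  -4y^3 - 80y^2 - 628y - 2280 = (4y^2 + 84y + 712)(-y + 1) + (-2992)
  -y + 1 = ((1/2992)y - 1/2992)(-2992) + (0)
The last nonzero remainder is the constant -2992, so the polynomials are coprime and gcd = 1.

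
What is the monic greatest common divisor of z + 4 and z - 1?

1

By polynomial division,
  z + 4 = (z - 1) + (5)
  z - 1 = ((1/5)z - 1/5)(5) + (0)
The last nonzero remainder is the constant 5, so the polynomials are coprime and gcd = 1.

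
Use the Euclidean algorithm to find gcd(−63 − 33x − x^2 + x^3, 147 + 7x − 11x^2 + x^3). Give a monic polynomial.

−21 − 4x + x^2

Repeated division with remainder:
  x^3 − x^2 − 33x − 63 = (x^3 − 11x^2 + 7x + 147) + (10x^2 − 40x − 210)
  x^3 − 11x^2 + 7x + 147 = ((1/10)x − 7/10)(10x^2 − 40x − 210) + (0)
Last nonzero remainder: 10x^2 − 40x − 210. Dividing through by 10 gives the monic gcd x^2 − 4x − 21.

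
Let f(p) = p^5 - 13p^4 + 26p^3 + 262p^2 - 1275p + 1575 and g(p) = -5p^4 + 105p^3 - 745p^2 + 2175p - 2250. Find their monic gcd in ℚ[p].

p^3 - 11p^2 + 39p - 45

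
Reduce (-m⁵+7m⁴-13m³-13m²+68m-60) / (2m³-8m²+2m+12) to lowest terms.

(-m³+2m²+3m-10)/(2m+2)

Apply the Euclidean algorithm:
  -m⁵+7m⁴-13m³-13m²+68m-60 = (-(1/2)m²+(3/2)m)(2m³-8m²+2m+12) + (-10m²+50m-60)
  2m³-8m²+2m+12 = (-(1/5)m-1/5)(-10m²+50m-60) + (0)
Last nonzero remainder: -10m²+50m-60. Dividing through by -10 gives the monic gcd m²-5m+6.
Cancel m²-5m+6 from numerator and denominator to get the reduced form.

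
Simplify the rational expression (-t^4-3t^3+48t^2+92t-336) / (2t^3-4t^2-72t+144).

Repeated division with remainder:
  -t^4-3t^3+48t^2+92t-336 = (-(1/2)t-5/2)(2t^3-4t^2-72t+144) + (2t^2-16t+24)
  2t^3-4t^2-72t+144 = (t+6)(2t^2-16t+24) + (0)
Last nonzero remainder: 2t^2-16t+24. Dividing through by 2 gives the monic gcd t^2-8t+12.
Cancel t^2-8t+12 from numerator and denominator to get the reduced form.

(-t^2-11t-28)/(2t+12)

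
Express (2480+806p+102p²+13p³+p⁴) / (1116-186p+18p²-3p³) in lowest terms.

Euclidean algorithm in ℚ[p]:
  p⁴+13p³+102p²+806p+2480 = (-(1/3)p-19/3)(-3p³+18p²-186p+1116) + (154p²+9548)
  -3p³+18p²-186p+1116 = (-(3/154)p+9/77)(154p²+9548) + (0)
Last nonzero remainder: 154p²+9548. Dividing through by 154 gives the monic gcd p²+62.
Cancel p²+62 from numerator and denominator to get the reduced form.

(-40-13p-p²)/(-18+3p)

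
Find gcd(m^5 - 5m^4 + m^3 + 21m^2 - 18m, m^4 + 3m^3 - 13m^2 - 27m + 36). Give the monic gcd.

By polynomial division,
  m^5 - 5m^4 + m^3 + 21m^2 - 18m = (m - 8)(m^4 + 3m^3 - 13m^2 - 27m + 36) + (38m^3 - 56m^2 - 270m + 288)
  m^4 + 3m^3 - 13m^2 - 27m + 36 = ((1/38)m + 85/722)(38m^3 - 56m^2 - 270m + 288) + ((252/361)m^2 - (1008/361)m + 756/361)
  38m^3 - 56m^2 - 270m + 288 = ((6859/126)m + 2888/21)((252/361)m^2 - (1008/361)m + 756/361) + (0)
Last nonzero remainder: (252/361)m^2 - (1008/361)m + 756/361. Dividing through by 252/361 gives the monic gcd m^2 - 4m + 3.

m^2 - 4m + 3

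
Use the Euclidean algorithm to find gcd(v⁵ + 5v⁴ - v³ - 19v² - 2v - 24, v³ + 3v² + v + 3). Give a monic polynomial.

v³ + 3v² + v + 3

Apply the Euclidean algorithm:
  v⁵ + 5v⁴ - v³ - 19v² - 2v - 24 = (v² + 2v - 8)(v³ + 3v² + v + 3) + (0)
The last nonzero remainder v³ + 3v² + v + 3 is already monic.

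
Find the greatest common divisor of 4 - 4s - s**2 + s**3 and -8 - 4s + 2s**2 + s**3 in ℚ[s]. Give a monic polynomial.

-4 + s**2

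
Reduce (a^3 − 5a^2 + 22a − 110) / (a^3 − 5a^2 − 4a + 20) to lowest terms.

(a^2 + 22)/(a^2 − 4)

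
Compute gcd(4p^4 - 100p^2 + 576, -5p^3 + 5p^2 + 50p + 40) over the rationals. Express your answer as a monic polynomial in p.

p - 4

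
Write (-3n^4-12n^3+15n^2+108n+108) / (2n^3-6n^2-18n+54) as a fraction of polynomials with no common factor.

Euclidean algorithm in ℚ[n]:
  -3n^4-12n^3+15n^2+108n+108 = (-(3/2)n-21/2)(2n^3-6n^2-18n+54) + (-75n^2+675)
  2n^3-6n^2-18n+54 = (-(2/75)n+2/25)(-75n^2+675) + (0)
Last nonzero remainder: -75n^2+675. Dividing through by -75 gives the monic gcd n^2-9.
Cancel n^2-9 from numerator and denominator to get the reduced form.

(-3n^2-12n-12)/(2n-6)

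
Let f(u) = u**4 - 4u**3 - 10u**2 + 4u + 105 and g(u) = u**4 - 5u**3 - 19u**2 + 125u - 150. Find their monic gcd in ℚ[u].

Euclidean algorithm in ℚ[u]:
  u**4 - 4u**3 - 10u**2 + 4u + 105 = (u**4 - 5u**3 - 19u**2 + 125u - 150) + (u**3 + 9u**2 - 121u + 255)
  u**4 - 5u**3 - 19u**2 + 125u - 150 = (u - 14)(u**3 + 9u**2 - 121u + 255) + (228u**2 - 1824u + 3420)
  u**3 + 9u**2 - 121u + 255 = ((1/228)u + 17/228)(228u**2 - 1824u + 3420) + (0)
Last nonzero remainder: 228u**2 - 1824u + 3420. Dividing through by 228 gives the monic gcd u**2 - 8u + 15.

u**2 - 8u + 15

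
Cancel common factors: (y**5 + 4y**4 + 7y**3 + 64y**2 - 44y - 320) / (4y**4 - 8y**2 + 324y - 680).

(y**3 + y**2 + 14y + 32)/(4y**2 - 12y + 68)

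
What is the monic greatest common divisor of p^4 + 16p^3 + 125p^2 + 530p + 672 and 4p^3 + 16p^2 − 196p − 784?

p + 7

Apply the Euclidean algorithm:
  p^4 + 16p^3 + 125p^2 + 530p + 672 = ((1/4)p + 3)(4p^3 + 16p^2 − 196p − 784) + (126p^2 + 1314p + 3024)
  4p^3 + 16p^2 − 196p − 784 = ((2/63)p − 10/49)(126p^2 + 1314p + 3024) + (−(1168/49)p − 1168/7)
  126p^2 + 1314p + 3024 = (−(3087/584)p − 1323/73)(−(1168/49)p − 1168/7) + (0)
Last nonzero remainder: −(1168/49)p − 1168/7. Dividing through by −1168/49 gives the monic gcd p + 7.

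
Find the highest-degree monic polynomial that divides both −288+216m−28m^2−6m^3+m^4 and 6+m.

By polynomial division,
  m^4−6m^3−28m^2+216m−288 = (m^3−12m^2+44m−48)(m+6) + (0)
The last nonzero remainder m+6 is already monic.

6+m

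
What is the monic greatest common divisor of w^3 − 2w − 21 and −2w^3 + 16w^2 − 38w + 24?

w − 3

By polynomial division,
  w^3 − 2w − 21 = (−1/2)(−2w^3 + 16w^2 − 38w + 24) + (8w^2 − 21w − 9)
  −2w^3 + 16w^2 − 38w + 24 = (−(1/4)w + 43/32)(8w^2 − 21w − 9) + (−(385/32)w + 1155/32)
  8w^2 − 21w − 9 = (−(256/385)w − 96/385)(−(385/32)w + 1155/32) + (0)
Last nonzero remainder: −(385/32)w + 1155/32. Dividing through by −385/32 gives the monic gcd w − 3.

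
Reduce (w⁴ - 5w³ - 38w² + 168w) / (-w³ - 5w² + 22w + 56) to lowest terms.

Apply the Euclidean algorithm:
  w⁴ - 5w³ - 38w² + 168w = (-w + 10)(-w³ - 5w² + 22w + 56) + (34w² + 4w - 560)
  -w³ - 5w² + 22w + 56 = (-(1/34)w - 83/578)(34w² + 4w - 560) + ((1764/289)w - 7056/289)
  34w² + 4w - 560 = ((4913/882)w + 1445/63)((1764/289)w - 7056/289) + (0)
Last nonzero remainder: (1764/289)w - 7056/289. Dividing through by 1764/289 gives the monic gcd w - 4.
Cancel w - 4 from numerator and denominator to get the reduced form.

(-w³ + w² + 42w)/(w² + 9w + 14)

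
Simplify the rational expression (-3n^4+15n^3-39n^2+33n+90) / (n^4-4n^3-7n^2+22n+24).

Apply the Euclidean algorithm:
  -3n^4+15n^3-39n^2+33n+90 = (-3)(n^4-4n^3-7n^2+22n+24) + (3n^3-60n^2+99n+162)
  n^4-4n^3-7n^2+22n+24 = ((1/3)n+16/3)(3n^3-60n^2+99n+162) + (280n^2-560n-840)
  3n^3-60n^2+99n+162 = ((3/280)n-27/140)(280n^2-560n-840) + (0)
Last nonzero remainder: 280n^2-560n-840. Dividing through by 280 gives the monic gcd n^2-2n-3.
Cancel n^2-2n-3 from numerator and denominator to get the reduced form.

(-3n^2+9n-30)/(n^2-2n-8)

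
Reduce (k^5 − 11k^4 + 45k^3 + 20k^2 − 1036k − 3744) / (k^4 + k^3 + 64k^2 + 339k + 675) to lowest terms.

(k^3 − 16k^2 + 116k − 416)/(k^2 − 4k + 75)

Euclidean algorithm in ℚ[k]:
  k^5 − 11k^4 + 45k^3 + 20k^2 − 1036k − 3744 = (k − 12)(k^4 + k^3 + 64k^2 + 339k + 675) + (−7k^3 + 449k^2 + 2357k + 4356)
  k^4 + k^3 + 64k^2 + 339k + 675 = (−(1/7)k − 456/49)(−7k^3 + 449k^2 + 2357k + 4356) + ((224379/49)k^2 + (1121895/49)k + 2019411/49)
  −7k^3 + 449k^2 + 2357k + 4356 = (−(343/224379)k + 23716/224379)((224379/49)k^2 + (1121895/49)k + 2019411/49) + (0)
Last nonzero remainder: (224379/49)k^2 + (1121895/49)k + 2019411/49. Dividing through by 224379/49 gives the monic gcd k^2 + 5k + 9.
Cancel k^2 + 5k + 9 from numerator and denominator to get the reduced form.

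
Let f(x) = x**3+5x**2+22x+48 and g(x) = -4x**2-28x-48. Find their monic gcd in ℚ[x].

x+3

Apply the Euclidean algorithm:
  x**3+5x**2+22x+48 = (-(1/4)x+1/2)(-4x**2-28x-48) + (24x+72)
  -4x**2-28x-48 = (-(1/6)x-2/3)(24x+72) + (0)
Last nonzero remainder: 24x+72. Dividing through by 24 gives the monic gcd x+3.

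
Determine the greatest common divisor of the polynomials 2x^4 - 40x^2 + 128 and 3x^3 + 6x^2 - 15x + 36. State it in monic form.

x + 4

Euclidean algorithm in ℚ[x]:
  2x^4 - 40x^2 + 128 = ((2/3)x - 4/3)(3x^3 + 6x^2 - 15x + 36) + (-22x^2 - 44x + 176)
  3x^3 + 6x^2 - 15x + 36 = (-(3/22)x)(-22x^2 - 44x + 176) + (9x + 36)
  -22x^2 - 44x + 176 = (-(22/9)x + 44/9)(9x + 36) + (0)
Last nonzero remainder: 9x + 36. Dividing through by 9 gives the monic gcd x + 4.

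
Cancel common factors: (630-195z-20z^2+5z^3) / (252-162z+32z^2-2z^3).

(-30-5z)/(-12+2z)

Euclidean algorithm in ℚ[z]:
  5z^3-20z^2-195z+630 = (-5/2)(-2z^3+32z^2-162z+252) + (60z^2-600z+1260)
  -2z^3+32z^2-162z+252 = (-(1/30)z+1/5)(60z^2-600z+1260) + (0)
Last nonzero remainder: 60z^2-600z+1260. Dividing through by 60 gives the monic gcd z^2-10z+21.
Cancel z^2-10z+21 from numerator and denominator to get the reduced form.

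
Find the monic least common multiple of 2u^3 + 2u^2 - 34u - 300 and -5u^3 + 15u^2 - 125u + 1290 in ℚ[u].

u^5 + 4u^4 + 29u^3 - 158u^2 - 1181u - 6450

By polynomial division,
  2u^3 + 2u^2 - 34u - 300 = (-2/5)(-5u^3 + 15u^2 - 125u + 1290) + (8u^2 - 84u + 216)
  -5u^3 + 15u^2 - 125u + 1290 = (-(5/8)u - 75/16)(8u^2 - 84u + 216) + (-(1535/4)u + 4605/2)
  8u^2 - 84u + 216 = (-(32/1535)u + 144/1535)(-(1535/4)u + 4605/2) + (0)
Last nonzero remainder: -(1535/4)u + 4605/2. Dividing through by -1535/4 gives the monic gcd u - 6.
Then lcm(f, g) = f·g / gcd(f, g); expanding and making the result monic gives the answer.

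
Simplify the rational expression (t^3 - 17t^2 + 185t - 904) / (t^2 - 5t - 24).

Euclidean algorithm in ℚ[t]:
  t^3 - 17t^2 + 185t - 904 = (t - 12)(t^2 - 5t - 24) + (149t - 1192)
  t^2 - 5t - 24 = ((1/149)t + 3/149)(149t - 1192) + (0)
Last nonzero remainder: 149t - 1192. Dividing through by 149 gives the monic gcd t - 8.
Cancel t - 8 from numerator and denominator to get the reduced form.

(t^2 - 9t + 113)/(t + 3)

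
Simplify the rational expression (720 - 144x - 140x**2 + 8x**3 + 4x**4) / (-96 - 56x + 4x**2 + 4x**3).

Euclidean algorithm in ℚ[x]:
  4x**4 + 8x**3 - 140x**2 - 144x + 720 = (x + 1)(4x**3 + 4x**2 - 56x - 96) + (-88x**2 + 8x + 816)
  4x**3 + 4x**2 - 56x - 96 = (-(1/22)x - 6/121)(-88x**2 + 8x + 816) + (-(2240/121)x - 6720/121)
  -88x**2 + 8x + 816 = ((1331/280)x - 2057/140)(-(2240/121)x - 6720/121) + (0)
Last nonzero remainder: -(2240/121)x - 6720/121. Dividing through by -2240/121 gives the monic gcd x + 3.
Cancel x + 3 from numerator and denominator to get the reduced form.

(60 - 32x - x**2 + x**3)/(-8 - 2x + x**2)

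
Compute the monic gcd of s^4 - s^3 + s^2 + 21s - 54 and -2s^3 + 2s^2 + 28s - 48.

Euclidean algorithm in ℚ[s]:
  s^4 - s^3 + s^2 + 21s - 54 = (-(1/2)s)(-2s^3 + 2s^2 + 28s - 48) + (15s^2 - 3s - 54)
  -2s^3 + 2s^2 + 28s - 48 = (-(2/15)s + 8/75)(15s^2 - 3s - 54) + ((528/25)s - 1056/25)
  15s^2 - 3s - 54 = ((125/176)s + 225/176)((528/25)s - 1056/25) + (0)
Last nonzero remainder: (528/25)s - 1056/25. Dividing through by 528/25 gives the monic gcd s - 2.

s - 2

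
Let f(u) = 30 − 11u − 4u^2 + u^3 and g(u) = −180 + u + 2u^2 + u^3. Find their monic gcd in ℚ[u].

−5 + u

Apply the Euclidean algorithm:
  u^3 − 4u^2 − 11u + 30 = (u^3 + 2u^2 + u − 180) + (−6u^2 − 12u + 210)
  u^3 + 2u^2 + u − 180 = (−(1/6)u)(−6u^2 − 12u + 210) + (36u − 180)
  −6u^2 − 12u + 210 = (−(1/6)u − 7/6)(36u − 180) + (0)
Last nonzero remainder: 36u − 180. Dividing through by 36 gives the monic gcd u − 5.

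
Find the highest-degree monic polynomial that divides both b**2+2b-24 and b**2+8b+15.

1

Repeated division with remainder:
  b**2+2b-24 = (b**2+8b+15) + (-6b-39)
  b**2+8b+15 = (-(1/6)b-1/4)(-6b-39) + (21/4)
  -6b-39 = (-(8/7)b-52/7)(21/4) + (0)
The last nonzero remainder is the constant 21/4, so the polynomials are coprime and gcd = 1.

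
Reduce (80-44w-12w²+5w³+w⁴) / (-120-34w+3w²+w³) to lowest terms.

By polynomial division,
  w⁴+5w³-12w²-44w+80 = (w+2)(w³+3w²-34w-120) + (16w²+144w+320)
  w³+3w²-34w-120 = ((1/16)w-3/8)(16w²+144w+320) + (0)
Last nonzero remainder: 16w²+144w+320. Dividing through by 16 gives the monic gcd w²+9w+20.
Cancel w²+9w+20 from numerator and denominator to get the reduced form.

(4-4w+w²)/(-6+w)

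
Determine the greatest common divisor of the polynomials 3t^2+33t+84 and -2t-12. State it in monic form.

Euclidean algorithm in ℚ[t]:
  3t^2+33t+84 = (-(3/2)t-15/2)(-2t-12) + (-6)
  -2t-12 = ((1/3)t+2)(-6) + (0)
The last nonzero remainder is the constant -6, so the polynomials are coprime and gcd = 1.

1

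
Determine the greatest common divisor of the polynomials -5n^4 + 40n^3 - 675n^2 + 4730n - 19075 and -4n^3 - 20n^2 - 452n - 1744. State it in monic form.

n^2 + n + 109

Apply the Euclidean algorithm:
  -5n^4 + 40n^3 - 675n^2 + 4730n - 19075 = ((5/4)n - 65/4)(-4n^3 - 20n^2 - 452n - 1744) + (-435n^2 - 435n - 47415)
  -4n^3 - 20n^2 - 452n - 1744 = ((4/435)n + 16/435)(-435n^2 - 435n - 47415) + (0)
Last nonzero remainder: -435n^2 - 435n - 47415. Dividing through by -435 gives the monic gcd n^2 + n + 109.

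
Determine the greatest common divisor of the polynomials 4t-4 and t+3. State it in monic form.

Euclidean algorithm in ℚ[t]:
  4t-4 = (4)(t+3) + (-16)
  t+3 = (-(1/16)t-3/16)(-16) + (0)
The last nonzero remainder is the constant -16, so the polynomials are coprime and gcd = 1.

1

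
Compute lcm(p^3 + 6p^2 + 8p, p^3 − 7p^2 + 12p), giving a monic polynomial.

p^5 − p^4 − 22p^3 + 16p^2 + 96p

Euclidean algorithm in ℚ[p]:
  p^3 + 6p^2 + 8p = (p^3 − 7p^2 + 12p) + (13p^2 − 4p)
  p^3 − 7p^2 + 12p = ((1/13)p − 87/169)(13p^2 − 4p) + ((1680/169)p)
  13p^2 − 4p = ((2197/1680)p − 169/420)((1680/169)p) + (0)
Last nonzero remainder: (1680/169)p. Dividing through by 1680/169 gives the monic gcd p.
Then lcm(f, g) = f·g / gcd(f, g); expanding and making the result monic gives the answer.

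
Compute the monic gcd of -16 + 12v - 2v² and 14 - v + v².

1

By polynomial division,
  -2v² + 12v - 16 = (-2)(v² - v + 14) + (10v + 12)
  v² - v + 14 = ((1/10)v - 11/50)(10v + 12) + (416/25)
  10v + 12 = ((125/208)v + 75/104)(416/25) + (0)
The last nonzero remainder is the constant 416/25, so the polynomials are coprime and gcd = 1.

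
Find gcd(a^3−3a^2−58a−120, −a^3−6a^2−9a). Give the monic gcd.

a+3

Repeated division with remainder:
  a^3−3a^2−58a−120 = (−1)(−a^3−6a^2−9a) + (−9a^2−67a−120)
  −a^3−6a^2−9a = ((1/9)a−13/81)(−9a^2−67a−120) + (−(520/81)a−520/27)
  −9a^2−67a−120 = ((729/520)a+81/13)(−(520/81)a−520/27) + (0)
Last nonzero remainder: −(520/81)a−520/27. Dividing through by −520/81 gives the monic gcd a+3.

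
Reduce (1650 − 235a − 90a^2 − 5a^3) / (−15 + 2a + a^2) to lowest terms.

Euclidean algorithm in ℚ[a]:
  −5a^3 − 90a^2 − 235a + 1650 = (−5a − 80)(a^2 + 2a − 15) + (−150a + 450)
  a^2 + 2a − 15 = (−(1/150)a − 1/30)(−150a + 450) + (0)
Last nonzero remainder: −150a + 450. Dividing through by −150 gives the monic gcd a − 3.
Cancel a − 3 from numerator and denominator to get the reduced form.

(−550 − 105a − 5a^2)/(5 + a)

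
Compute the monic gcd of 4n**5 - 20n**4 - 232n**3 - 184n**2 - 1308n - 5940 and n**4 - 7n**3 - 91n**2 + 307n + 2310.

n**2 - 6n - 55

Repeated division with remainder:
  4n**5 - 20n**4 - 232n**3 - 184n**2 - 1308n - 5940 = (4n + 8)(n**4 - 7n**3 - 91n**2 + 307n + 2310) + (188n**3 - 684n**2 - 13004n - 24420)
  n**4 - 7n**3 - 91n**2 + 307n + 2310 = ((1/188)n - 79/4418)(188n**3 - 684n**2 - 13004n - 24420) + (-(75240/2209)n**2 + (451440/2209)n + 4138200/2209)
  188n**3 - 684n**2 - 13004n - 24420 = (-(103823/18810)n - 81733/6270)(-(75240/2209)n**2 + (451440/2209)n + 4138200/2209) + (0)
Last nonzero remainder: -(75240/2209)n**2 + (451440/2209)n + 4138200/2209. Dividing through by -75240/2209 gives the monic gcd n**2 - 6n - 55.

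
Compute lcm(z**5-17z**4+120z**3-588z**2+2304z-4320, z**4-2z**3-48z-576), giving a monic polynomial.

Euclidean algorithm in ℚ[z]:
  z**5-17z**4+120z**3-588z**2+2304z-4320 = (z-15)(z**4-2z**3-48z-576) + (90z**3-540z**2+2160z-12960)
  z**4-2z**3-48z-576 = ((1/90)z+2/45)(90z**3-540z**2+2160z-12960) + (0)
Last nonzero remainder: 90z**3-540z**2+2160z-12960. Dividing through by 90 gives the monic gcd z**3-6z**2+24z-144.
Then lcm(f, g) = f·g / gcd(f, g); expanding and making the result monic gives the answer.

z**6-13z**5+52z**4-108z**3-48z**2+4896z-17280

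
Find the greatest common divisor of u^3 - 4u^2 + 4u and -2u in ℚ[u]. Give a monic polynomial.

Euclidean algorithm in ℚ[u]:
  u^3 - 4u^2 + 4u = (-(1/2)u^2 + 2u - 2)(-2u) + (0)
Last nonzero remainder: -2u. Dividing through by -2 gives the monic gcd u.

u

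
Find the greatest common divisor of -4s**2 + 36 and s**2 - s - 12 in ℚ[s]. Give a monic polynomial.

Euclidean algorithm in ℚ[s]:
  -4s**2 + 36 = (-4)(s**2 - s - 12) + (-4s - 12)
  s**2 - s - 12 = (-(1/4)s + 1)(-4s - 12) + (0)
Last nonzero remainder: -4s - 12. Dividing through by -4 gives the monic gcd s + 3.

s + 3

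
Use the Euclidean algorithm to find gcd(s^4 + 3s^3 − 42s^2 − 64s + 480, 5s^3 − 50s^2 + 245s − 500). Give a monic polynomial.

s − 4

Repeated division with remainder:
  s^4 + 3s^3 − 42s^2 − 64s + 480 = ((1/5)s + 13/5)(5s^3 − 50s^2 + 245s − 500) + (39s^2 − 601s + 1780)
  5s^3 − 50s^2 + 245s − 500 = ((5/39)s + 1055/1521)(39s^2 − 601s + 1780) + ((659600/1521)s − 2638400/1521)
  39s^2 − 601s + 1780 = ((59319/659600)s − 135369/131920)((659600/1521)s − 2638400/1521) + (0)
Last nonzero remainder: (659600/1521)s − 2638400/1521. Dividing through by 659600/1521 gives the monic gcd s − 4.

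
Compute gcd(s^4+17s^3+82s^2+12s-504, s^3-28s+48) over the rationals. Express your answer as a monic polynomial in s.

s^2+4s-12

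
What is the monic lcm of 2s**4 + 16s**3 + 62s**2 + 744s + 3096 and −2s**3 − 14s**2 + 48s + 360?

s**5 + 3s**4 − 9s**3 + 217s**2 − 312s − 7740

Euclidean algorithm in ℚ[s]:
  2s**4 + 16s**3 + 62s**2 + 744s + 3096 = (−s − 1)(−2s**3 − 14s**2 + 48s + 360) + (96s**2 + 1152s + 3456)
  −2s**3 − 14s**2 + 48s + 360 = (−(1/48)s + 5/48)(96s**2 + 1152s + 3456) + (0)
Last nonzero remainder: 96s**2 + 1152s + 3456. Dividing through by 96 gives the monic gcd s**2 + 12s + 36.
Then lcm(f, g) = f·g / gcd(f, g); expanding and making the result monic gives the answer.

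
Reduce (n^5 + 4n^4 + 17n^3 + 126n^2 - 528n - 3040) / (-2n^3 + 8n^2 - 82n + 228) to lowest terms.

By polynomial division,
  n^5 + 4n^4 + 17n^3 + 126n^2 - 528n - 3040 = (-(1/2)n^2 - 4n - 4)(-2n^3 + 8n^2 - 82n + 228) + (-56n^2 + 56n - 2128)
  -2n^3 + 8n^2 - 82n + 228 = ((1/28)n - 3/28)(-56n^2 + 56n - 2128) + (0)
Last nonzero remainder: -56n^2 + 56n - 2128. Dividing through by -56 gives the monic gcd n^2 - n + 38.
Cancel n^2 - n + 38 from numerator and denominator to get the reduced form.

(-n^3 - 5n^2 + 16n + 80)/(2n - 6)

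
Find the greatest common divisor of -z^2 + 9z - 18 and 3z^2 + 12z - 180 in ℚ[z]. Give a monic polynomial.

z - 6

By polynomial division,
  -z^2 + 9z - 18 = (-1/3)(3z^2 + 12z - 180) + (13z - 78)
  3z^2 + 12z - 180 = ((3/13)z + 30/13)(13z - 78) + (0)
Last nonzero remainder: 13z - 78. Dividing through by 13 gives the monic gcd z - 6.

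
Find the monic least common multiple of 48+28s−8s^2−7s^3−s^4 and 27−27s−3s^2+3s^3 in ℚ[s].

Euclidean algorithm in ℚ[s]:
  −s^4−7s^3−8s^2+28s+48 = (−(1/3)s−8/3)(3s^3−3s^2−27s+27) + (−25s^2−35s+120)
  3s^3−3s^2−27s+27 = (−(3/25)s+36/125)(−25s^2−35s+120) + (−(63/25)s−189/25)
  −25s^2−35s+120 = ((625/63)s−1000/63)(−(63/25)s−189/25) + (0)
Last nonzero remainder: −(63/25)s−189/25. Dividing through by −63/25 gives the monic gcd s+3.
Then lcm(f, g) = f·g / gcd(f, g); expanding and making the result monic gives the answer.

−144+108s+88s^2−39s^3−17s^4+3s^5+s^6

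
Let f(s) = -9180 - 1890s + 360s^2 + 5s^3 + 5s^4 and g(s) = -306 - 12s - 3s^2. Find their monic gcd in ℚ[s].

102 + 4s + s^2

By polynomial division,
  5s^4 + 5s^3 + 360s^2 - 1890s - 9180 = (-(5/3)s^2 + 5s + 30)(-3s^2 - 12s - 306) + (0)
Last nonzero remainder: -3s^2 - 12s - 306. Dividing through by -3 gives the monic gcd s^2 + 4s + 102.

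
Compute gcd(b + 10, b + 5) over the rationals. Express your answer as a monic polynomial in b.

Euclidean algorithm in ℚ[b]:
  b + 10 = (b + 5) + (5)
  b + 5 = ((1/5)b + 1)(5) + (0)
The last nonzero remainder is the constant 5, so the polynomials are coprime and gcd = 1.

1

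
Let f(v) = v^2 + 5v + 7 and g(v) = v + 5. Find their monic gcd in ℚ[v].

1

By polynomial division,
  v^2 + 5v + 7 = (v)(v + 5) + (7)
  v + 5 = ((1/7)v + 5/7)(7) + (0)
The last nonzero remainder is the constant 7, so the polynomials are coprime and gcd = 1.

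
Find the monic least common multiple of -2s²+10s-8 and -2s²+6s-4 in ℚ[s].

Euclidean algorithm in ℚ[s]:
  -2s²+10s-8 = (-2s²+6s-4) + (4s-4)
  -2s²+6s-4 = (-(1/2)s+1)(4s-4) + (0)
Last nonzero remainder: 4s-4. Dividing through by 4 gives the monic gcd s-1.
Then lcm(f, g) = f·g / gcd(f, g); expanding and making the result monic gives the answer.

s³-7s²+14s-8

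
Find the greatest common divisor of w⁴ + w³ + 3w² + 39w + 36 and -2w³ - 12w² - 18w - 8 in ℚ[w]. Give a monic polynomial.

Repeated division with remainder:
  w⁴ + w³ + 3w² + 39w + 36 = (-(1/2)w + 5/2)(-2w³ - 12w² - 18w - 8) + (24w² + 80w + 56)
  -2w³ - 12w² - 18w - 8 = (-(1/12)w - 2/9)(24w² + 80w + 56) + ((40/9)w + 40/9)
  24w² + 80w + 56 = ((27/5)w + 63/5)((40/9)w + 40/9) + (0)
Last nonzero remainder: (40/9)w + 40/9. Dividing through by 40/9 gives the monic gcd w + 1.

w + 1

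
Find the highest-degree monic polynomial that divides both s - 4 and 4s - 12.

1

Apply the Euclidean algorithm:
  s - 4 = (1/4)(4s - 12) + (-1)
  4s - 12 = (-4s + 12)(-1) + (0)
The last nonzero remainder is the constant -1, so the polynomials are coprime and gcd = 1.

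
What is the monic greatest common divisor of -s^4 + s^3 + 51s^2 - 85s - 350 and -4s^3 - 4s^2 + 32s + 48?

s + 2

Euclidean algorithm in ℚ[s]:
  -s^4 + s^3 + 51s^2 - 85s - 350 = ((1/4)s - 1/2)(-4s^3 - 4s^2 + 32s + 48) + (41s^2 - 81s - 326)
  -4s^3 - 4s^2 + 32s + 48 = (-(4/41)s - 488/1681)(41s^2 - 81s - 326) + (-(39200/1681)s - 78400/1681)
  41s^2 - 81s - 326 = (-(68921/39200)s + 274003/39200)(-(39200/1681)s - 78400/1681) + (0)
Last nonzero remainder: -(39200/1681)s - 78400/1681. Dividing through by -39200/1681 gives the monic gcd s + 2.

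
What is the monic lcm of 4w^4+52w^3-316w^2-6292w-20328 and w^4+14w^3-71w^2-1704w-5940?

w^6+32w^5+258w^4-1904w^3-42079w^2-238128w-457380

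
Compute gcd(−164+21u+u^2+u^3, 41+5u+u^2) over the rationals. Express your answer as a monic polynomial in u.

41+5u+u^2

Euclidean algorithm in ℚ[u]:
  u^3+u^2+21u−164 = (u−4)(u^2+5u+41) + (0)
The last nonzero remainder u^2+5u+41 is already monic.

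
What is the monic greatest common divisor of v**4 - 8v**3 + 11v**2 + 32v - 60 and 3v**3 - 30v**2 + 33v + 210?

v**2 - 3v - 10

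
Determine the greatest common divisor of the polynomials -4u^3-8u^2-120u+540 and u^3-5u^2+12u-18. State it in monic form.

By polynomial division,
  -4u^3-8u^2-120u+540 = (-4)(u^3-5u^2+12u-18) + (-28u^2-72u+468)
  u^3-5u^2+12u-18 = (-(1/28)u+53/196)(-28u^2-72u+468) + ((2361/49)u-7083/49)
  -28u^2-72u+468 = (-(1372/2361)u-2548/787)((2361/49)u-7083/49) + (0)
Last nonzero remainder: (2361/49)u-7083/49. Dividing through by 2361/49 gives the monic gcd u-3.

u-3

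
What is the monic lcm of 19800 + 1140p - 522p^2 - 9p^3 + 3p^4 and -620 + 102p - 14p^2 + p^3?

By polynomial division,
  3p^4 - 9p^3 - 522p^2 + 1140p + 19800 = (3p + 33)(p^3 - 14p^2 + 102p - 620) + (-366p^2 - 366p + 40260)
  p^3 - 14p^2 + 102p - 620 = (-(1/366)p + 5/122)(-366p^2 - 366p + 40260) + (227p - 2270)
  -366p^2 - 366p + 40260 = (-(366/227)p - 4026/227)(227p - 2270) + (0)
Last nonzero remainder: 227p - 2270. Dividing through by 227 gives the monic gcd p - 10.
Then lcm(f, g) = f·g / gcd(f, g); expanding and making the result monic gives the answer.

409200 - 2840p - 5708p^2 + 890p^3 - 100p^4 - 7p^5 + p^6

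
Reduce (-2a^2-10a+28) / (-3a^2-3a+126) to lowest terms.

(2a-4)/(3a-18)

Repeated division with remainder:
  -2a^2-10a+28 = (2/3)(-3a^2-3a+126) + (-8a-56)
  -3a^2-3a+126 = ((3/8)a-9/4)(-8a-56) + (0)
Last nonzero remainder: -8a-56. Dividing through by -8 gives the monic gcd a+7.
Cancel a+7 from numerator and denominator to get the reduced form.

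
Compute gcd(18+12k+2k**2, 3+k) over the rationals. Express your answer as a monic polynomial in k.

Apply the Euclidean algorithm:
  2k**2+12k+18 = (2k+6)(k+3) + (0)
The last nonzero remainder k+3 is already monic.

3+k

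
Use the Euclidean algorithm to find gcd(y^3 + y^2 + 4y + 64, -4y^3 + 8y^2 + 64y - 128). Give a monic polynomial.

Repeated division with remainder:
  y^3 + y^2 + 4y + 64 = (-1/4)(-4y^3 + 8y^2 + 64y - 128) + (3y^2 + 20y + 32)
  -4y^3 + 8y^2 + 64y - 128 = (-(4/3)y + 104/9)(3y^2 + 20y + 32) + (-(1120/9)y - 4480/9)
  3y^2 + 20y + 32 = (-(27/1120)y - 9/140)(-(1120/9)y - 4480/9) + (0)
Last nonzero remainder: -(1120/9)y - 4480/9. Dividing through by -1120/9 gives the monic gcd y + 4.

y + 4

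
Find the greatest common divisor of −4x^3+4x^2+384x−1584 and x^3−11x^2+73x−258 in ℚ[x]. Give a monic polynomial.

Euclidean algorithm in ℚ[x]:
  −4x^3+4x^2+384x−1584 = (−4)(x^3−11x^2+73x−258) + (−40x^2+676x−2616)
  x^3−11x^2+73x−258 = (−(1/40)x−59/400)(−40x^2+676x−2616) + ((10731/100)x−32193/50)
  −40x^2+676x−2616 = (−(4000/10731)x+43600/10731)((10731/100)x−32193/50) + (0)
Last nonzero remainder: (10731/100)x−32193/50. Dividing through by 10731/100 gives the monic gcd x−6.

x−6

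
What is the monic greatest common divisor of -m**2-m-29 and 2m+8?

By polynomial division,
  -m**2-m-29 = (-(1/2)m+3/2)(2m+8) + (-41)
  2m+8 = (-(2/41)m-8/41)(-41) + (0)
The last nonzero remainder is the constant -41, so the polynomials are coprime and gcd = 1.

1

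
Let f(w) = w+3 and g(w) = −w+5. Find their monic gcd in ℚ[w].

1

Repeated division with remainder:
  w+3 = (−1)(−w+5) + (8)
  −w+5 = (−(1/8)w+5/8)(8) + (0)
The last nonzero remainder is the constant 8, so the polynomials are coprime and gcd = 1.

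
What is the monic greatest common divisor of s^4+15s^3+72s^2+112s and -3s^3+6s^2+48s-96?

s+4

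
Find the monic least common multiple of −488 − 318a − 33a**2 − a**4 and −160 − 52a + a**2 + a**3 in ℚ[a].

−19520 − 14184a − 1786a**2 + 219a**3 − 7a**4 − 3a**5 + a**6

Repeated division with remainder:
  −a**4 − 33a**2 − 318a − 488 = (−a + 1)(a**3 + a**2 − 52a − 160) + (−86a**2 − 426a − 328)
  a**3 + a**2 − 52a − 160 = (−(1/86)a + 85/1849)(−86a**2 − 426a − 328) + (−(66990/1849)a − 267960/1849)
  −86a**2 − 426a − 328 = ((79507/33495)a + 75809/33495)(−(66990/1849)a − 267960/1849) + (0)
Last nonzero remainder: −(66990/1849)a − 267960/1849. Dividing through by −66990/1849 gives the monic gcd a + 4.
Then lcm(f, g) = f·g / gcd(f, g); expanding and making the result monic gives the answer.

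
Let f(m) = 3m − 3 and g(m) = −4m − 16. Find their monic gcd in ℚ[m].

Repeated division with remainder:
  3m − 3 = (−3/4)(−4m − 16) + (−15)
  −4m − 16 = ((4/15)m + 16/15)(−15) + (0)
The last nonzero remainder is the constant −15, so the polynomials are coprime and gcd = 1.

1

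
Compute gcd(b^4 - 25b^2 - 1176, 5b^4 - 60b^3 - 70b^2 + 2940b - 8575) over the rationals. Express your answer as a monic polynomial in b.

Apply the Euclidean algorithm:
  b^4 - 25b^2 - 1176 = (1/5)(5b^4 - 60b^3 - 70b^2 + 2940b - 8575) + (12b^3 - 11b^2 - 588b + 539)
  5b^4 - 60b^3 - 70b^2 + 2940b - 8575 = ((5/12)b - 665/144)(12b^3 - 11b^2 - 588b + 539) + ((17885/144)b^2 - 876365/144)
  12b^3 - 11b^2 - 588b + 539 = ((1728/17885)b - 1584/17885)((17885/144)b^2 - 876365/144) + (0)
Last nonzero remainder: (17885/144)b^2 - 876365/144. Dividing through by 17885/144 gives the monic gcd b^2 - 49.

b^2 - 49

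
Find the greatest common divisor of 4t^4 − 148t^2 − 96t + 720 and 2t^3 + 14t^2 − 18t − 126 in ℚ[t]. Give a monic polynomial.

t + 3

By polynomial division,
  4t^4 − 148t^2 − 96t + 720 = (2t − 14)(2t^3 + 14t^2 − 18t − 126) + (84t^2 − 96t − 1044)
  2t^3 + 14t^2 − 18t − 126 = ((1/42)t + 19/98)(84t^2 − 96t − 1044) + ((1248/49)t + 3744/49)
  84t^2 − 96t − 1044 = ((343/104)t − 1421/104)((1248/49)t + 3744/49) + (0)
Last nonzero remainder: (1248/49)t + 3744/49. Dividing through by 1248/49 gives the monic gcd t + 3.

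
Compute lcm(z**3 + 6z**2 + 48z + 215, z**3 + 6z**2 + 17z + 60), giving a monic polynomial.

z**5 + 7z**4 + 66z**3 + 335z**2 + 791z + 2580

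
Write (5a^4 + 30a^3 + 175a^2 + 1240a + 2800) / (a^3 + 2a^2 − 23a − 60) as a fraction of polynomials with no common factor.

Repeated division with remainder:
  5a^4 + 30a^3 + 175a^2 + 1240a + 2800 = (5a + 20)(a^3 + 2a^2 − 23a − 60) + (250a^2 + 2000a + 4000)
  a^3 + 2a^2 − 23a − 60 = ((1/250)a − 3/125)(250a^2 + 2000a + 4000) + (9a + 36)
  250a^2 + 2000a + 4000 = ((250/9)a + 1000/9)(9a + 36) + (0)
Last nonzero remainder: 9a + 36. Dividing through by 9 gives the monic gcd a + 4.
Cancel a + 4 from numerator and denominator to get the reduced form.

(5a^3 + 10a^2 + 135a + 700)/(a^2 − 2a − 15)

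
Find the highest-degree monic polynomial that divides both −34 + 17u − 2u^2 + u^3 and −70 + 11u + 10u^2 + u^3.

−2 + u

Apply the Euclidean algorithm:
  u^3 − 2u^2 + 17u − 34 = (u^3 + 10u^2 + 11u − 70) + (−12u^2 + 6u + 36)
  u^3 + 10u^2 + 11u − 70 = (−(1/12)u − 7/8)(−12u^2 + 6u + 36) + ((77/4)u − 77/2)
  −12u^2 + 6u + 36 = (−(48/77)u − 72/77)((77/4)u − 77/2) + (0)
Last nonzero remainder: (77/4)u − 77/2. Dividing through by 77/4 gives the monic gcd u − 2.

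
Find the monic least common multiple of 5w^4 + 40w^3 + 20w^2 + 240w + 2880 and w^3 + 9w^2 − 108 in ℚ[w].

w^5 + 5w^4 − 20w^3 + 36w^2 + 432w − 1728

Euclidean algorithm in ℚ[w]:
  5w^4 + 40w^3 + 20w^2 + 240w + 2880 = (5w − 5)(w^3 + 9w^2 − 108) + (65w^2 + 780w + 2340)
  w^3 + 9w^2 − 108 = ((1/65)w − 3/65)(65w^2 + 780w + 2340) + (0)
Last nonzero remainder: 65w^2 + 780w + 2340. Dividing through by 65 gives the monic gcd w^2 + 12w + 36.
Then lcm(f, g) = f·g / gcd(f, g); expanding and making the result monic gives the answer.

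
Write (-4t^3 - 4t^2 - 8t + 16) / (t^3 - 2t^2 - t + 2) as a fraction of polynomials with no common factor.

(-4t^2 - 8t - 16)/(t^2 - t - 2)

Euclidean algorithm in ℚ[t]:
  -4t^3 - 4t^2 - 8t + 16 = (-4)(t^3 - 2t^2 - t + 2) + (-12t^2 - 12t + 24)
  t^3 - 2t^2 - t + 2 = (-(1/12)t + 1/4)(-12t^2 - 12t + 24) + (4t - 4)
  -12t^2 - 12t + 24 = (-3t - 6)(4t - 4) + (0)
Last nonzero remainder: 4t - 4. Dividing through by 4 gives the monic gcd t - 1.
Cancel t - 1 from numerator and denominator to get the reduced form.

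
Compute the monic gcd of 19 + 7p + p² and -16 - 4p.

Euclidean algorithm in ℚ[p]:
  p² + 7p + 19 = (-(1/4)p - 3/4)(-4p - 16) + (7)
  -4p - 16 = (-(4/7)p - 16/7)(7) + (0)
The last nonzero remainder is the constant 7, so the polynomials are coprime and gcd = 1.

1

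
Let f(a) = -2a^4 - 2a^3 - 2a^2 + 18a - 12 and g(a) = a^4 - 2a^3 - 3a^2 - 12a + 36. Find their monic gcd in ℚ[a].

a^2 + 3a + 6

Euclidean algorithm in ℚ[a]:
  -2a^4 - 2a^3 - 2a^2 + 18a - 12 = (-2)(a^4 - 2a^3 - 3a^2 - 12a + 36) + (-6a^3 - 8a^2 - 6a + 60)
  a^4 - 2a^3 - 3a^2 - 12a + 36 = (-(1/6)a + 5/9)(-6a^3 - 8a^2 - 6a + 60) + ((4/9)a^2 + (4/3)a + 8/3)
  -6a^3 - 8a^2 - 6a + 60 = (-(27/2)a + 45/2)((4/9)a^2 + (4/3)a + 8/3) + (0)
Last nonzero remainder: (4/9)a^2 + (4/3)a + 8/3. Dividing through by 4/9 gives the monic gcd a^2 + 3a + 6.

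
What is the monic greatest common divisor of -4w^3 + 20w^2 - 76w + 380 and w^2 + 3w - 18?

1

Euclidean algorithm in ℚ[w]:
  -4w^3 + 20w^2 - 76w + 380 = (-4w + 32)(w^2 + 3w - 18) + (-244w + 956)
  w^2 + 3w - 18 = (-(1/244)w - 211/7442)(-244w + 956) + (33880/3721)
  -244w + 956 = (-(226981/8470)w + 889319/8470)(33880/3721) + (0)
The last nonzero remainder is the constant 33880/3721, so the polynomials are coprime and gcd = 1.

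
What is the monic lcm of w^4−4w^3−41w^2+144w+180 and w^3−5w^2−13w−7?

Repeated division with remainder:
  w^4−4w^3−41w^2+144w+180 = (w+1)(w^3−5w^2−13w−7) + (−23w^2+164w+187)
  w^3−5w^2−13w−7 = (−(1/23)w−49/529)(−23w^2+164w+187) + ((5460/529)w+5460/529)
  −23w^2+164w+187 = (−(12167/5460)w+98923/5460)((5460/529)w+5460/529) + (0)
Last nonzero remainder: (5460/529)w+5460/529. Dividing through by 5460/529 gives the monic gcd w+1.
Then lcm(f, g) = f·g / gcd(f, g); expanding and making the result monic gives the answer.

w^6−10w^5−24w^4+418w^3−397w^2−2088w−1260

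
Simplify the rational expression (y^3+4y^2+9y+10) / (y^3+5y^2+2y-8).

By polynomial division,
  y^3+4y^2+9y+10 = (y^3+5y^2+2y-8) + (-y^2+7y+18)
  y^3+5y^2+2y-8 = (-y-12)(-y^2+7y+18) + (104y+208)
  -y^2+7y+18 = (-(1/104)y+9/104)(104y+208) + (0)
Last nonzero remainder: 104y+208. Dividing through by 104 gives the monic gcd y+2.
Cancel y+2 from numerator and denominator to get the reduced form.

(y^2+2y+5)/(y^2+3y-4)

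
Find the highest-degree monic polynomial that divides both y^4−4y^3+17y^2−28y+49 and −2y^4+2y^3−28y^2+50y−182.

y^2−3y+7

Apply the Euclidean algorithm:
  y^4−4y^3+17y^2−28y+49 = (−1/2)(−2y^4+2y^3−28y^2+50y−182) + (−3y^3+3y^2−3y−42)
  −2y^4+2y^3−28y^2+50y−182 = ((2/3)y)(−3y^3+3y^2−3y−42) + (−26y^2+78y−182)
  −3y^3+3y^2−3y−42 = ((3/26)y+3/13)(−26y^2+78y−182) + (0)
Last nonzero remainder: −26y^2+78y−182. Dividing through by −26 gives the monic gcd y^2−3y+7.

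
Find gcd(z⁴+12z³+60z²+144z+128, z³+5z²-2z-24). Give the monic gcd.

z+4

Euclidean algorithm in ℚ[z]:
  z⁴+12z³+60z²+144z+128 = (z+7)(z³+5z²-2z-24) + (27z²+182z+296)
  z³+5z²-2z-24 = ((1/27)z-47/729)(27z²+182z+296) + (-(896/729)z-3584/729)
  27z²+182z+296 = (-(19683/896)z-26973/448)(-(896/729)z-3584/729) + (0)
Last nonzero remainder: -(896/729)z-3584/729. Dividing through by -896/729 gives the monic gcd z+4.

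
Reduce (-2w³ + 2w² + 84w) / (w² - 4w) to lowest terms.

Repeated division with remainder:
  -2w³ + 2w² + 84w = (-2w - 6)(w² - 4w) + (60w)
  w² - 4w = ((1/60)w - 1/15)(60w) + (0)
Last nonzero remainder: 60w. Dividing through by 60 gives the monic gcd w.
Cancel w from numerator and denominator to get the reduced form.

(-2w² + 2w + 84)/(w - 4)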